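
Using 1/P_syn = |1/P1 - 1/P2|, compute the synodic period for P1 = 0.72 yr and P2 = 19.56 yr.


1/P_syn = |1/P1 - 1/P2| = |1/0.72 - 1/19.56| => P_syn = 0.7475

0.7475 years


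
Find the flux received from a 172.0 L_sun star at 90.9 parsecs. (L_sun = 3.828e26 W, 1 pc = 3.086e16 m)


F = L / (4*pi*d^2) = 6.584e+28 / (4*pi*(2.805e+18)^2) = 6.658e-10

6.658e-10 W/m^2


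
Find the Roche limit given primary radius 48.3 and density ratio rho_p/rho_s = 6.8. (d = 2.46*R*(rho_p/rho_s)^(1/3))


d_Roche = 2.46 * 48.3 * 6.8^(1/3) = 225.105

225.105


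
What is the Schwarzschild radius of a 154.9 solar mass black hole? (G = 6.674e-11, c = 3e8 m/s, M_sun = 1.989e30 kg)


M = 154.9 * 1.989e30 kg = 3.080961e+32 kg. rs = 2GM/c^2 = 2 * 6.674e-11 * 3.080961e+32 / (3e8)^2 = 456940.7492

456940.7492 m


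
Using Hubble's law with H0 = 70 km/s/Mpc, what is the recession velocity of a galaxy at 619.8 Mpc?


v = H0 * d = 70 * 619.8 = 43386.0

43386.0 km/s


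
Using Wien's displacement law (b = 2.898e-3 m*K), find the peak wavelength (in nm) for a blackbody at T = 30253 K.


lam_max = b / T = 2.898e-3 / 30253 = 9.579e-08 m = 95.7922 nm

95.7922 nm


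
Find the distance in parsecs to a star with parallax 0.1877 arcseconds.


d = 1/p = 1/0.1877 = 5.3277

5.3277 pc


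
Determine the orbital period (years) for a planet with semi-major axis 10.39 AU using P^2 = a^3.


P = a^(3/2) = 10.39^1.5 = 33.4906

33.4906 years


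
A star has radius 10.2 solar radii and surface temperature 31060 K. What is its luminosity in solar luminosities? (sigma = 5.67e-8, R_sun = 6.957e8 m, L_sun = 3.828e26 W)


R = 10.2 * 6.957e8 m = 7.09614e+09 m. L = 4*pi*R^2*sigma*T^4 = 4*pi*(7.09614e+09)^2 * 5.67e-8 * 31060^4 = 3.339204975e+31 W. L/L_sun = 3.339204975e+31 / 3.828e26 = 87231.0599

87231.0599 L_sun


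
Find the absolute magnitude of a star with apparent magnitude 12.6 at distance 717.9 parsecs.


M = m - 5*log10(d) + 5 = 12.6 - 5*log10(717.9) + 5 = 3.3197

3.3197


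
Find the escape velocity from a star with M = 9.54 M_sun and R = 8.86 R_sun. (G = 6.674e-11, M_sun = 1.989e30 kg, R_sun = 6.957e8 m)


M = 9.54 * 1.989e30 kg = 1.897506e+31 kg; R = 8.86 * 6.957e8 m = 6.163902e+09 m. v_esc = sqrt(2GM/R) = sqrt(2 * 6.674e-11 * 1.897506e+31 / 6.163902e+09) = 641020.3475

641020.3475 m/s


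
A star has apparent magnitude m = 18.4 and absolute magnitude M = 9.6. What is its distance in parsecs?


d = 10^((m - M + 5)/5) = 10^((18.4 - 9.6 + 5)/5) = 575.4399

575.4399 pc


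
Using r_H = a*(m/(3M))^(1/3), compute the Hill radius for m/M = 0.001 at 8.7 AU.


r_H = a * (m/3M)^(1/3) = 8.7 * (0.001/3)^(1/3) = 0.6032

0.6032 AU


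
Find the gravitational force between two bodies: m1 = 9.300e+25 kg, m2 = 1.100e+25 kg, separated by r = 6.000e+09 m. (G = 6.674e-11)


F = G*m1*m2/r^2 = 6.674e-11 * 9.300e+25 * 1.100e+25 / (6.000e+09)^2 = 6.674e-11 * 1.023e+51 / 3.600e+19 = 1.897e+21

1.897e+21 N


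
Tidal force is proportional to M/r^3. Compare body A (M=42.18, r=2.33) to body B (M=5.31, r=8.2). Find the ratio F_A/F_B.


Ratio = (M1/r1^3) / (M2/r2^3) = (42.18/2.33^3) / (5.31/8.2^3) = 346.2469

346.2469


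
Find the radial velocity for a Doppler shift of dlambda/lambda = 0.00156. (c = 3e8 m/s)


v = (dlambda/lambda) * c = 0.00156 * 3e8 = 468000.0

468000.0 m/s


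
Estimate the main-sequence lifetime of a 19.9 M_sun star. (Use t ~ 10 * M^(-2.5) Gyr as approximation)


t = 10 * M^(-2.5) = 10 * 19.9^(-2.5) = 0.0057

0.0057 Gyr


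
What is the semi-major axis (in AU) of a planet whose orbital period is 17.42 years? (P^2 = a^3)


a = P^(2/3) = 17.42^(2/3) = 6.7199

6.7199 AU


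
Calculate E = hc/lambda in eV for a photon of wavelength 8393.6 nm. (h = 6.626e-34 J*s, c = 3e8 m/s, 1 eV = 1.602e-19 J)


E = hc/lambda = 6.626e-34 * 3e8 / 8.394e-06 = 2.368e-20 J = 0.1478 eV

0.1478 eV


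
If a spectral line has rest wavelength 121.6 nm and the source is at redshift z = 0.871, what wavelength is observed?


lam_obs = lam_emit * (1 + z) = 121.6 * (1 + 0.871) = 227.5136

227.5136 nm


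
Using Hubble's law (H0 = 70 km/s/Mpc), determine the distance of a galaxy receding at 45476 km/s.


d = v / H0 = 45476 / 70 = 649.6571

649.6571 Mpc


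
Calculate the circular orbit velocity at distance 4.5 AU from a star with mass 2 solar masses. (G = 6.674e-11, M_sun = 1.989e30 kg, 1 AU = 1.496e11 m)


v = sqrt(GM/r) = sqrt(6.674e-11 * 3.978e+30 / 6.732e+11) = 19858.8199

19858.8199 m/s


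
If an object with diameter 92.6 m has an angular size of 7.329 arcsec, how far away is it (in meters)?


D = size / theta_rad, theta_rad = 7.329 * pi/(180*3600) = 3.553e-05, D = 2.606e+06

2.606e+06 m


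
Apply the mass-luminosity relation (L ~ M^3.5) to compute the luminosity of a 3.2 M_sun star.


L/L_sun = (M/M_sun)^3.5 = 3.2^3.5 = 58.6172

58.6172 L_sun


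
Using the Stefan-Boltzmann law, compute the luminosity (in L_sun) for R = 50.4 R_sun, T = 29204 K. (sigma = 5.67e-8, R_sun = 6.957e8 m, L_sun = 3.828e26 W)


R = 50.4 * 6.957e8 m = 3.506328e+10 m. L = 4*pi*R^2*sigma*T^4 = 4*pi*(3.506328e+10)^2 * 5.67e-8 * 29204^4 = 6.371876675e+32 W. L/L_sun = 6.371876675e+32 / 3.828e26 = 1.665e+06

1.665e+06 L_sun


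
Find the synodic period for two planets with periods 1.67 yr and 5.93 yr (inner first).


1/P_syn = |1/P1 - 1/P2| = |1/1.67 - 1/5.93| => P_syn = 2.3247

2.3247 years


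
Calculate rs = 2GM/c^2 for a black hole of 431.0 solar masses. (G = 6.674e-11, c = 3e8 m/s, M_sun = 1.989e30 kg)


M = 431.0 * 1.989e30 kg = 8.57259e+32 kg. rs = 2GM/c^2 = 2 * 6.674e-11 * 8.57259e+32 / (3e8)^2 = 1.271e+06

1.271e+06 m


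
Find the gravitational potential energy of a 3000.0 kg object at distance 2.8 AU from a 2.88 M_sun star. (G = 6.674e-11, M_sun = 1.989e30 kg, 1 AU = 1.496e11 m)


M = 2.88 * 1.989e30 kg = 5.72832e+30 kg; r = 2.8 AU * 1.496e11 m/AU = 4.1888e+11 m. U = -GM*m/r = -(6.674e-11 * 5.72832e+30 * 3000.0) / 4.1888e+11 = -2.738e+12

-2.738e+12 J


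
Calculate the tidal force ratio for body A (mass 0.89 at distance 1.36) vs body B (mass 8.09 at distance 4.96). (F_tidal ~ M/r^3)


Ratio = (M1/r1^3) / (M2/r2^3) = (0.89/1.36^3) / (8.09/4.96^3) = 5.3367

5.3367


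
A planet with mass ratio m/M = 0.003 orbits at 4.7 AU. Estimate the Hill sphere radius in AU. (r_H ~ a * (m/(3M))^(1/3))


r_H = a * (m/3M)^(1/3) = 4.7 * (0.003/3)^(1/3) = 0.47

0.47 AU


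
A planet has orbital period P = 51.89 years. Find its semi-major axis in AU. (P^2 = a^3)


a = P^(2/3) = 51.89^(2/3) = 13.912

13.912 AU


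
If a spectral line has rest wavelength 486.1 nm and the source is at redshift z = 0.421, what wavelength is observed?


lam_obs = lam_emit * (1 + z) = 486.1 * (1 + 0.421) = 690.7481

690.7481 nm


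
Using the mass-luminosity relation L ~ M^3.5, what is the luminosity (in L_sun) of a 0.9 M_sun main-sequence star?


L/L_sun = (M/M_sun)^3.5 = 0.9^3.5 = 0.6916

0.6916 L_sun


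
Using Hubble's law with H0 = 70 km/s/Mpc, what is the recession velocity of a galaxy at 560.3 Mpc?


v = H0 * d = 70 * 560.3 = 39221.0

39221.0 km/s


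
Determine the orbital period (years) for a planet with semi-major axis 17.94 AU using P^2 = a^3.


P = a^(3/2) = 17.94^1.5 = 75.986

75.986 years


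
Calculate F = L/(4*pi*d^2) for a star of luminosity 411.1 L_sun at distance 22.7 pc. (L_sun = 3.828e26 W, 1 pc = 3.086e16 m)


F = L / (4*pi*d^2) = 1.574e+29 / (4*pi*(7.005e+17)^2) = 2.552e-08

2.552e-08 W/m^2


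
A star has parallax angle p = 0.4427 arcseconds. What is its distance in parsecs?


d = 1/p = 1/0.4427 = 2.2589

2.2589 pc


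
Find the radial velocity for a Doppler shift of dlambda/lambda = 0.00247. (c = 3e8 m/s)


v = (dlambda/lambda) * c = 0.00247 * 3e8 = 741000.0

741000.0 m/s


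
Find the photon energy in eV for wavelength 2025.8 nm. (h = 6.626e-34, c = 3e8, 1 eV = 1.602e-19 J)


E = hc/lambda = 6.626e-34 * 3e8 / 2.026e-06 = 9.812e-20 J = 0.6125 eV

0.6125 eV


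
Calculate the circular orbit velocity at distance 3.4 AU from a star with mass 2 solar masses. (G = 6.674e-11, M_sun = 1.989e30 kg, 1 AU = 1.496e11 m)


v = sqrt(GM/r) = sqrt(6.674e-11 * 3.978e+30 / 5.086e+11) = 22846.5294

22846.5294 m/s


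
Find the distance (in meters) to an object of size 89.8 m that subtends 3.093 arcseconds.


D = size / theta_rad, theta_rad = 3.093 * pi/(180*3600) = 1.500e-05, D = 5.989e+06

5.989e+06 m


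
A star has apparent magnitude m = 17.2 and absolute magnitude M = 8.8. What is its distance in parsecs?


d = 10^((m - M + 5)/5) = 10^((17.2 - 8.8 + 5)/5) = 478.6301

478.6301 pc


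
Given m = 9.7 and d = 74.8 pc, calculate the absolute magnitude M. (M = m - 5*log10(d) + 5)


M = m - 5*log10(d) + 5 = 9.7 - 5*log10(74.8) + 5 = 5.3305

5.3305


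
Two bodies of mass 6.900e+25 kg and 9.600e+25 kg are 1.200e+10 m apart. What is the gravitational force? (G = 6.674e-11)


F = G*m1*m2/r^2 = 6.674e-11 * 6.900e+25 * 9.600e+25 / (1.200e+10)^2 = 6.674e-11 * 6.624e+51 / 1.440e+20 = 3.070e+21

3.070e+21 N


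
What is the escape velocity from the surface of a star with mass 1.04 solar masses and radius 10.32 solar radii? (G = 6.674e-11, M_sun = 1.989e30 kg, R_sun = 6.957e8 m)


M = 1.04 * 1.989e30 kg = 2.06856e+30 kg; R = 10.32 * 6.957e8 m = 7.179624e+09 m. v_esc = sqrt(2GM/R) = sqrt(2 * 6.674e-11 * 2.06856e+30 / 7.179624e+09) = 196106.1935

196106.1935 m/s


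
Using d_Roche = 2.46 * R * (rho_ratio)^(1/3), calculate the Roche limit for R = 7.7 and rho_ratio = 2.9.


d_Roche = 2.46 * 7.7 * 2.9^(1/3) = 27.0121

27.0121


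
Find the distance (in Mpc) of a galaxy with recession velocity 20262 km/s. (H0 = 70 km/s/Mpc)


d = v / H0 = 20262 / 70 = 289.4571

289.4571 Mpc


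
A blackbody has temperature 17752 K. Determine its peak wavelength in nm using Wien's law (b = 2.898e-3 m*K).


lam_max = b / T = 2.898e-3 / 17752 = 1.632e-07 m = 163.2492 nm

163.2492 nm


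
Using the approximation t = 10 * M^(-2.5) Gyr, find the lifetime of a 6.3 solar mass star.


t = 10 * M^(-2.5) = 10 * 6.3^(-2.5) = 0.1004

0.1004 Gyr


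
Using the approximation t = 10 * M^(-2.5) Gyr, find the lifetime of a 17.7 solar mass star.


t = 10 * M^(-2.5) = 10 * 17.7^(-2.5) = 0.0076

0.0076 Gyr


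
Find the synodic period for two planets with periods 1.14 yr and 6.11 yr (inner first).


1/P_syn = |1/P1 - 1/P2| = |1/1.14 - 1/6.11| => P_syn = 1.4015

1.4015 years


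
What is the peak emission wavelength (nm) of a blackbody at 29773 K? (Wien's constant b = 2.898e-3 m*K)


lam_max = b / T = 2.898e-3 / 29773 = 9.734e-08 m = 97.3365 nm

97.3365 nm


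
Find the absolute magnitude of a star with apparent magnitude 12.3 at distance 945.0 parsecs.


M = m - 5*log10(d) + 5 = 12.3 - 5*log10(945.0) + 5 = 2.4228

2.4228


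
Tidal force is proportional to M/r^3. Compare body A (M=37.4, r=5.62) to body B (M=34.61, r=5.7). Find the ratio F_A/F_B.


Ratio = (M1/r1^3) / (M2/r2^3) = (37.4/5.62^3) / (34.61/5.7^3) = 1.1274

1.1274


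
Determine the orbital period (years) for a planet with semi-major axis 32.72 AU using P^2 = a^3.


P = a^(3/2) = 32.72^1.5 = 187.163

187.163 years


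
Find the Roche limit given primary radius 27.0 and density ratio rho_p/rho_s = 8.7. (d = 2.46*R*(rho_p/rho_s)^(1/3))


d_Roche = 2.46 * 27.0 * 8.7^(1/3) = 136.6067

136.6067


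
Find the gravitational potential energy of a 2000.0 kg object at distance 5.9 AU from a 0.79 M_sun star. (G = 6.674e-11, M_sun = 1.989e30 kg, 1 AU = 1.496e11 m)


M = 0.79 * 1.989e30 kg = 1.57131e+30 kg; r = 5.9 AU * 1.496e11 m/AU = 8.8264e+11 m. U = -GM*m/r = -(6.674e-11 * 1.57131e+30 * 2000.0) / 8.8264e+11 = -2.376e+11

-2.376e+11 J


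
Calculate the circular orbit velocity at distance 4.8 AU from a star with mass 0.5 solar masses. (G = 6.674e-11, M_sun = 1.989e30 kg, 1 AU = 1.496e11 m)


v = sqrt(GM/r) = sqrt(6.674e-11 * 9.945e+29 / 7.181e+11) = 9614.1098

9614.1098 m/s


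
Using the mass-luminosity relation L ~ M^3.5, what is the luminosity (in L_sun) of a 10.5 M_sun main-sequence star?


L/L_sun = (M/M_sun)^3.5 = 10.5^3.5 = 3751.1337

3751.1337 L_sun


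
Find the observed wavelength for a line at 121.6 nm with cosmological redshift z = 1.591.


lam_obs = lam_emit * (1 + z) = 121.6 * (1 + 1.591) = 315.0656

315.0656 nm


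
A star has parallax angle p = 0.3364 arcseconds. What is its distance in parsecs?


d = 1/p = 1/0.3364 = 2.9727

2.9727 pc


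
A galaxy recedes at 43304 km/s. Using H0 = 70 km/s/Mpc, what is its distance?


d = v / H0 = 43304 / 70 = 618.6286

618.6286 Mpc


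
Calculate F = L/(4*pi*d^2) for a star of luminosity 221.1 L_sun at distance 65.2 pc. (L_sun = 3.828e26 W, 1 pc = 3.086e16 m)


F = L / (4*pi*d^2) = 8.464e+28 / (4*pi*(2.012e+18)^2) = 1.664e-09

1.664e-09 W/m^2


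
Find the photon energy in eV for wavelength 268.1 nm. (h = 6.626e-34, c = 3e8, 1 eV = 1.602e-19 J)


E = hc/lambda = 6.626e-34 * 3e8 / 2.681e-07 = 7.414e-19 J = 4.6282 eV

4.6282 eV


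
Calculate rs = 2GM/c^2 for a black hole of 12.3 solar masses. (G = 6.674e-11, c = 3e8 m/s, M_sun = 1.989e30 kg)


M = 12.3 * 1.989e30 kg = 2.44647e+31 kg. rs = 2GM/c^2 = 2 * 6.674e-11 * 2.44647e+31 / (3e8)^2 = 36283.8684

36283.8684 m


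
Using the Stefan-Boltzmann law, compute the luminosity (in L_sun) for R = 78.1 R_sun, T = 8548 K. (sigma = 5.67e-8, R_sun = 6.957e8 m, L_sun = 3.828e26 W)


R = 78.1 * 6.957e8 m = 5.433417e+10 m. L = 4*pi*R^2*sigma*T^4 = 4*pi*(5.433417e+10)^2 * 5.67e-8 * 8548^4 = 1.123044723e+31 W. L/L_sun = 1.123044723e+31 / 3.828e26 = 29337.6364

29337.6364 L_sun


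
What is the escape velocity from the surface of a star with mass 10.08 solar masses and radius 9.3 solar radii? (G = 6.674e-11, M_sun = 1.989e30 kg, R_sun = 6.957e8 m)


M = 10.08 * 1.989e30 kg = 2.004912e+31 kg; R = 9.3 * 6.957e8 m = 6.47001e+09 m. v_esc = sqrt(2GM/R) = sqrt(2 * 6.674e-11 * 2.004912e+31 / 6.47001e+09) = 643136.6819

643136.6819 m/s


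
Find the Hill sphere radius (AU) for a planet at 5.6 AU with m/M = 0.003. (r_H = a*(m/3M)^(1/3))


r_H = a * (m/3M)^(1/3) = 5.6 * (0.003/3)^(1/3) = 0.56

0.56 AU


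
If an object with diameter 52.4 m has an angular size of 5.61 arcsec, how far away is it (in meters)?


D = size / theta_rad, theta_rad = 5.61 * pi/(180*3600) = 2.720e-05, D = 1.927e+06

1.927e+06 m


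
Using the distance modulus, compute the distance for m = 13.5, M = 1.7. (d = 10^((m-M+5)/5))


d = 10^((m - M + 5)/5) = 10^((13.5 - 1.7 + 5)/5) = 2290.8677

2290.8677 pc


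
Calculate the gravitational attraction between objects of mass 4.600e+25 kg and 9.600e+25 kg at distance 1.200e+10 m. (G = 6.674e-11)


F = G*m1*m2/r^2 = 6.674e-11 * 4.600e+25 * 9.600e+25 / (1.200e+10)^2 = 6.674e-11 * 4.416e+51 / 1.440e+20 = 2.047e+21

2.047e+21 N


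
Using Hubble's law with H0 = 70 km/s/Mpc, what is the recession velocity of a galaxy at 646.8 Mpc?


v = H0 * d = 70 * 646.8 = 45276.0

45276.0 km/s


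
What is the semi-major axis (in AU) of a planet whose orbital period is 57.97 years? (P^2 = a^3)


a = P^(2/3) = 57.97^(2/3) = 14.9785

14.9785 AU


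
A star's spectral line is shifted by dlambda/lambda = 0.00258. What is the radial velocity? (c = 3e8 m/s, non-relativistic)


v = (dlambda/lambda) * c = 0.00258 * 3e8 = 774000.0

774000.0 m/s


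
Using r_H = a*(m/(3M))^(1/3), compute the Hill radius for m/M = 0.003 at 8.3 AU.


r_H = a * (m/3M)^(1/3) = 8.3 * (0.003/3)^(1/3) = 0.83

0.83 AU


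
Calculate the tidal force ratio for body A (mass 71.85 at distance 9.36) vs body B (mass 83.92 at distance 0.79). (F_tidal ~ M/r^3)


Ratio = (M1/r1^3) / (M2/r2^3) = (71.85/9.36^3) / (83.92/0.79^3) = 5.148e-04

5.148e-04


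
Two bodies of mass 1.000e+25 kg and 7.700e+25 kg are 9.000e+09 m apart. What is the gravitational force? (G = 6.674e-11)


F = G*m1*m2/r^2 = 6.674e-11 * 1.000e+25 * 7.700e+25 / (9.000e+09)^2 = 6.674e-11 * 7.700e+50 / 8.100e+19 = 6.344e+20

6.344e+20 N


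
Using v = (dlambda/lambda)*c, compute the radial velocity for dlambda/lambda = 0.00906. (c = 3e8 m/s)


v = (dlambda/lambda) * c = 0.00906 * 3e8 = 2.718e+06

2.718e+06 m/s


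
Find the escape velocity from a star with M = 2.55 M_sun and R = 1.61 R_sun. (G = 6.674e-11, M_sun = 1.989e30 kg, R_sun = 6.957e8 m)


M = 2.55 * 1.989e30 kg = 5.07195e+30 kg; R = 1.61 * 6.957e8 m = 1.120077e+09 m. v_esc = sqrt(2GM/R) = sqrt(2 * 6.674e-11 * 5.07195e+30 / 1.120077e+09) = 777448.5199

777448.5199 m/s


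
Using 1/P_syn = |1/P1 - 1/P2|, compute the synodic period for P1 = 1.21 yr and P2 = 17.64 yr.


1/P_syn = |1/P1 - 1/P2| = |1/1.21 - 1/17.64| => P_syn = 1.2991

1.2991 years


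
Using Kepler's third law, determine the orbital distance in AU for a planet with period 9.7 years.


a = P^(2/3) = 9.7^(2/3) = 4.5483

4.5483 AU


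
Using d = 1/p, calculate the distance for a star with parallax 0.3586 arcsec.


d = 1/p = 1/0.3586 = 2.7886

2.7886 pc


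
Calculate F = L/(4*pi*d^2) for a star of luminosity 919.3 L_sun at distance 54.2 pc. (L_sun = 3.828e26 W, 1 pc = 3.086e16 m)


F = L / (4*pi*d^2) = 3.519e+29 / (4*pi*(1.673e+18)^2) = 1.001e-08

1.001e-08 W/m^2


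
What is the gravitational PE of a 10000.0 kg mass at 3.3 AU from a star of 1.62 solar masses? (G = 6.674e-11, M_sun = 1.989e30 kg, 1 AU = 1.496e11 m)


M = 1.62 * 1.989e30 kg = 3.22218e+30 kg; r = 3.3 AU * 1.496e11 m/AU = 4.9368e+11 m. U = -GM*m/r = -(6.674e-11 * 3.22218e+30 * 10000.0) / 4.9368e+11 = -4.356e+12

-4.356e+12 J


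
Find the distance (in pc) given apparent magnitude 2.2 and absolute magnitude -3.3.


d = 10^((m - M + 5)/5) = 10^((2.2 - -3.3 + 5)/5) = 125.8925

125.8925 pc


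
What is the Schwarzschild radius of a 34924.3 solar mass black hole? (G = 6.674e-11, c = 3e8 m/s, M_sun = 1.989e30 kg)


M = 34924.3 * 1.989e30 kg = 6.94644327e+34 kg. rs = 2GM/c^2 = 2 * 6.674e-11 * 6.94644327e+34 / (3e8)^2 = 1.030e+08

1.030e+08 m


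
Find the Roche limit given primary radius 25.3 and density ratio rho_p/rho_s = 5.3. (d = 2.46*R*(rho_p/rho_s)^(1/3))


d_Roche = 2.46 * 25.3 * 5.3^(1/3) = 108.5128

108.5128


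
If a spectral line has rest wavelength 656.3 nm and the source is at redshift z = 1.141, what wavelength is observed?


lam_obs = lam_emit * (1 + z) = 656.3 * (1 + 1.141) = 1405.1383

1405.1383 nm


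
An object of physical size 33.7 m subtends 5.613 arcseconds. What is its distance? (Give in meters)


D = size / theta_rad, theta_rad = 5.613 * pi/(180*3600) = 2.721e-05, D = 1.238e+06

1.238e+06 m


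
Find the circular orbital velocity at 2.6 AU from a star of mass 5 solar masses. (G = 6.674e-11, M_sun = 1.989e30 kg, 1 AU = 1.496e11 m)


v = sqrt(GM/r) = sqrt(6.674e-11 * 9.945e+30 / 3.890e+11) = 41308.8423

41308.8423 m/s


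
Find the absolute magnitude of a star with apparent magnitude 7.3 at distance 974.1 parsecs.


M = m - 5*log10(d) + 5 = 7.3 - 5*log10(974.1) + 5 = -2.643

-2.643


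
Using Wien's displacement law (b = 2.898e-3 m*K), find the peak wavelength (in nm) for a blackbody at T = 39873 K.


lam_max = b / T = 2.898e-3 / 39873 = 7.268e-08 m = 72.6808 nm

72.6808 nm


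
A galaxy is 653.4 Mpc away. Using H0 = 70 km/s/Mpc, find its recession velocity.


v = H0 * d = 70 * 653.4 = 45738.0

45738.0 km/s


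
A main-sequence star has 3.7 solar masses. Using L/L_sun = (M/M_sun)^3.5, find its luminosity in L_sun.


L/L_sun = (M/M_sun)^3.5 = 3.7^3.5 = 97.433

97.433 L_sun


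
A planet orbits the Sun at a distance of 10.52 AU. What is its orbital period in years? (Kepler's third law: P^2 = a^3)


P = a^(3/2) = 10.52^1.5 = 34.1211

34.1211 years


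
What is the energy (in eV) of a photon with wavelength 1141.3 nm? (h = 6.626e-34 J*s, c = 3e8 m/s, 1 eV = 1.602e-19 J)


E = hc/lambda = 6.626e-34 * 3e8 / 1.141e-06 = 1.742e-19 J = 1.0872 eV

1.0872 eV


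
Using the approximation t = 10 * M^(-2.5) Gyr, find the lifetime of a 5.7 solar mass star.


t = 10 * M^(-2.5) = 10 * 5.7^(-2.5) = 0.1289

0.1289 Gyr


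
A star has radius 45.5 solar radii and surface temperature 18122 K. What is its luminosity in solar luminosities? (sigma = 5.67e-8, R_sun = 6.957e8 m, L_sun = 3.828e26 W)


R = 45.5 * 6.957e8 m = 3.165435e+10 m. L = 4*pi*R^2*sigma*T^4 = 4*pi*(3.165435e+10)^2 * 5.67e-8 * 18122^4 = 7.699884793e+31 W. L/L_sun = 7.699884793e+31 / 3.828e26 = 201146.4157

201146.4157 L_sun


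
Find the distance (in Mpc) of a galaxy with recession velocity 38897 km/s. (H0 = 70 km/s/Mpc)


d = v / H0 = 38897 / 70 = 555.6714

555.6714 Mpc


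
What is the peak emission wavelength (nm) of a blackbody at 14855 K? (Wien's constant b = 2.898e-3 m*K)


lam_max = b / T = 2.898e-3 / 14855 = 1.951e-07 m = 195.0858 nm

195.0858 nm


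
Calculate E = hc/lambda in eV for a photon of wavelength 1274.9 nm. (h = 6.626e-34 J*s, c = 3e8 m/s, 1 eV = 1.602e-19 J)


E = hc/lambda = 6.626e-34 * 3e8 / 1.275e-06 = 1.559e-19 J = 0.9733 eV

0.9733 eV


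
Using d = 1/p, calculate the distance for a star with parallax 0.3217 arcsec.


d = 1/p = 1/0.3217 = 3.1085

3.1085 pc


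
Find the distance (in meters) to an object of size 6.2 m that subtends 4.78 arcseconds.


D = size / theta_rad, theta_rad = 4.78 * pi/(180*3600) = 2.317e-05, D = 267540.1253

267540.1253 m


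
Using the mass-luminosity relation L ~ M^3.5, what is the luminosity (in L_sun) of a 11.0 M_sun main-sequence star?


L/L_sun = (M/M_sun)^3.5 = 11.0^3.5 = 4414.4276

4414.4276 L_sun


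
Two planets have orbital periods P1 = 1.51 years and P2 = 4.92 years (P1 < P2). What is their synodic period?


1/P_syn = |1/P1 - 1/P2| = |1/1.51 - 1/4.92| => P_syn = 2.1787

2.1787 years


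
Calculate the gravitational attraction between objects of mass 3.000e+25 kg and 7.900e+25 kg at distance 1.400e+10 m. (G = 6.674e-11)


F = G*m1*m2/r^2 = 6.674e-11 * 3.000e+25 * 7.900e+25 / (1.400e+10)^2 = 6.674e-11 * 2.370e+51 / 1.960e+20 = 8.070e+20

8.070e+20 N


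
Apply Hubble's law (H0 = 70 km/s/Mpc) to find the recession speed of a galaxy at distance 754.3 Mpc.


v = H0 * d = 70 * 754.3 = 52801.0

52801.0 km/s


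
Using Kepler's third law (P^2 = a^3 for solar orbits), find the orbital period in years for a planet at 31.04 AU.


P = a^(3/2) = 31.04^1.5 = 172.9349

172.9349 years


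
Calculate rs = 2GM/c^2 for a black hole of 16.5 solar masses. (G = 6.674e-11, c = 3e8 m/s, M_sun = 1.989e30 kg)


M = 16.5 * 1.989e30 kg = 3.28185e+31 kg. rs = 2GM/c^2 = 2 * 6.674e-11 * 3.28185e+31 / (3e8)^2 = 48673.482

48673.482 m


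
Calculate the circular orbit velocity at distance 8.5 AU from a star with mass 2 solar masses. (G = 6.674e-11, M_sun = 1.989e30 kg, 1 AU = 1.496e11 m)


v = sqrt(GM/r) = sqrt(6.674e-11 * 3.978e+30 / 1.272e+12) = 14449.4139

14449.4139 m/s


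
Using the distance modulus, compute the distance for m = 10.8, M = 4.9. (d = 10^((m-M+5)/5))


d = 10^((m - M + 5)/5) = 10^((10.8 - 4.9 + 5)/5) = 151.3561

151.3561 pc


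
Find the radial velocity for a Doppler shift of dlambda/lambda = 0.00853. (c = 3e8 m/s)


v = (dlambda/lambda) * c = 0.00853 * 3e8 = 2.559e+06

2.559e+06 m/s


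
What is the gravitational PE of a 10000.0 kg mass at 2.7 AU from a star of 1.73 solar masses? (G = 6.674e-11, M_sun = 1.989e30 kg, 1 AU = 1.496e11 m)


M = 1.73 * 1.989e30 kg = 3.44097e+30 kg; r = 2.7 AU * 1.496e11 m/AU = 4.0392e+11 m. U = -GM*m/r = -(6.674e-11 * 3.44097e+30 * 10000.0) / 4.0392e+11 = -5.686e+12

-5.686e+12 J


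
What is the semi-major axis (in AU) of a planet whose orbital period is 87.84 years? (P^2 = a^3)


a = P^(2/3) = 87.84^(2/3) = 19.7604

19.7604 AU


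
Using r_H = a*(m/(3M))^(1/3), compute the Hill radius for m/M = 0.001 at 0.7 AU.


r_H = a * (m/3M)^(1/3) = 0.7 * (0.001/3)^(1/3) = 0.0485

0.0485 AU


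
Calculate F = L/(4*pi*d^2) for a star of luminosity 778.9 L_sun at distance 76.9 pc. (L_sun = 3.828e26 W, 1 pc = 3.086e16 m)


F = L / (4*pi*d^2) = 2.982e+29 / (4*pi*(2.373e+18)^2) = 4.213e-09

4.213e-09 W/m^2


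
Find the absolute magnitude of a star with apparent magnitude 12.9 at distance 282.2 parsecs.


M = m - 5*log10(d) + 5 = 12.9 - 5*log10(282.2) + 5 = 5.6472

5.6472


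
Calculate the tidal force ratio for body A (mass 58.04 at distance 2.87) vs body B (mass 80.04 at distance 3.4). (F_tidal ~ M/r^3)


Ratio = (M1/r1^3) / (M2/r2^3) = (58.04/2.87^3) / (80.04/3.4^3) = 1.2056

1.2056


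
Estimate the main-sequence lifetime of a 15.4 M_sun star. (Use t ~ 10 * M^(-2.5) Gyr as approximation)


t = 10 * M^(-2.5) = 10 * 15.4^(-2.5) = 0.0107

0.0107 Gyr


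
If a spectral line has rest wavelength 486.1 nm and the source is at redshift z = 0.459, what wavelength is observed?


lam_obs = lam_emit * (1 + z) = 486.1 * (1 + 0.459) = 709.2199

709.2199 nm


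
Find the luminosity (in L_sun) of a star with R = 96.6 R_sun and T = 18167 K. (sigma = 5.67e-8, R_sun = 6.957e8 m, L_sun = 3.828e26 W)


R = 96.6 * 6.957e8 m = 6.720462e+10 m. L = 4*pi*R^2*sigma*T^4 = 4*pi*(6.720462e+10)^2 * 5.67e-8 * 18167^4 = 3.505290753e+32 W. L/L_sun = 3.505290753e+32 / 3.828e26 = 915697.689

915697.689 L_sun


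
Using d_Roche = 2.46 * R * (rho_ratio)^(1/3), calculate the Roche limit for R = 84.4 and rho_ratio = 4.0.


d_Roche = 2.46 * 84.4 * 4.0^(1/3) = 329.5826

329.5826


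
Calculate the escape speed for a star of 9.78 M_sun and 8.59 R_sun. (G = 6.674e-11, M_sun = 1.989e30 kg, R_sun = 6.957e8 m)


M = 9.78 * 1.989e30 kg = 1.945242e+31 kg; R = 8.59 * 6.957e8 m = 5.976063e+09 m. v_esc = sqrt(2GM/R) = sqrt(2 * 6.674e-11 * 1.945242e+31 / 5.976063e+09) = 659154.6716

659154.6716 m/s


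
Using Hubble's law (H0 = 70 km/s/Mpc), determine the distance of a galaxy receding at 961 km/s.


d = v / H0 = 961 / 70 = 13.7286

13.7286 Mpc


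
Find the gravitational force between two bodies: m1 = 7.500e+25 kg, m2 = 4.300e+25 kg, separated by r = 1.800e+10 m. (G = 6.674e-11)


F = G*m1*m2/r^2 = 6.674e-11 * 7.500e+25 * 4.300e+25 / (1.800e+10)^2 = 6.674e-11 * 3.225e+51 / 3.240e+20 = 6.643e+20

6.643e+20 N


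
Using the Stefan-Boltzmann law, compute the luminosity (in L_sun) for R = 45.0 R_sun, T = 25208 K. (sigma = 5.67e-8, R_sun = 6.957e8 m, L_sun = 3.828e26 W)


R = 45.0 * 6.957e8 m = 3.13065e+10 m. L = 4*pi*R^2*sigma*T^4 = 4*pi*(3.13065e+10)^2 * 5.67e-8 * 25208^4 = 2.819781896e+32 W. L/L_sun = 2.819781896e+32 / 3.828e26 = 736620.14

736620.14 L_sun


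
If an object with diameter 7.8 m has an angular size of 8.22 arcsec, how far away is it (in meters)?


D = size / theta_rad, theta_rad = 8.22 * pi/(180*3600) = 3.985e-05, D = 195725.7286

195725.7286 m


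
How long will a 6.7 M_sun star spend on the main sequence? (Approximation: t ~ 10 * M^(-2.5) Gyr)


t = 10 * M^(-2.5) = 10 * 6.7^(-2.5) = 0.0861

0.0861 Gyr


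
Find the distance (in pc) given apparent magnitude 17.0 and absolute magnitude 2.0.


d = 10^((m - M + 5)/5) = 10^((17.0 - 2.0 + 5)/5) = 10000.0

10000.0 pc


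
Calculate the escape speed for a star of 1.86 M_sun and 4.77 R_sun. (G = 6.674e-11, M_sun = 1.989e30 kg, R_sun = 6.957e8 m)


M = 1.86 * 1.989e30 kg = 3.69954e+30 kg; R = 4.77 * 6.957e8 m = 3.318489e+09 m. v_esc = sqrt(2GM/R) = sqrt(2 * 6.674e-11 * 3.69954e+30 / 3.318489e+09) = 385755.1843

385755.1843 m/s


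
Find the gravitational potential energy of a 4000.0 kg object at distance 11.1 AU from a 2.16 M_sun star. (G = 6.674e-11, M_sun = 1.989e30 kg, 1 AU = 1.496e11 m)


M = 2.16 * 1.989e30 kg = 4.29624e+30 kg; r = 11.1 AU * 1.496e11 m/AU = 1.66056e+12 m. U = -GM*m/r = -(6.674e-11 * 4.29624e+30 * 4000.0) / 1.66056e+12 = -6.907e+11

-6.907e+11 J


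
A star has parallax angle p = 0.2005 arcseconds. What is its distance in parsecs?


d = 1/p = 1/0.2005 = 4.9875

4.9875 pc


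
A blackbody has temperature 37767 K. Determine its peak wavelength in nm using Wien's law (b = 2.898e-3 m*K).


lam_max = b / T = 2.898e-3 / 37767 = 7.673e-08 m = 76.7337 nm

76.7337 nm


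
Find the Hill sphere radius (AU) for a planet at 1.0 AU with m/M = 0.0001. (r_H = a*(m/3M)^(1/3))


r_H = a * (m/3M)^(1/3) = 1.0 * (0.0001/3)^(1/3) = 0.0322

0.0322 AU


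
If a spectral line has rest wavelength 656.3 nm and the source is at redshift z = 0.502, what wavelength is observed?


lam_obs = lam_emit * (1 + z) = 656.3 * (1 + 0.502) = 985.7626

985.7626 nm


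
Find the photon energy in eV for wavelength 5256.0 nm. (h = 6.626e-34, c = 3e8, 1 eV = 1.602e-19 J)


E = hc/lambda = 6.626e-34 * 3e8 / 5.256e-06 = 3.782e-20 J = 0.2361 eV

0.2361 eV


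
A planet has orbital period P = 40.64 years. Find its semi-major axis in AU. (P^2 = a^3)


a = P^(2/3) = 40.64^(2/3) = 11.8205

11.8205 AU


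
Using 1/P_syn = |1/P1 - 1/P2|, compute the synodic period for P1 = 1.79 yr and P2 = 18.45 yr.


1/P_syn = |1/P1 - 1/P2| = |1/1.79 - 1/18.45| => P_syn = 1.9823

1.9823 years


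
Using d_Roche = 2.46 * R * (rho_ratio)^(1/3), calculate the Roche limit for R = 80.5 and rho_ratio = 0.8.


d_Roche = 2.46 * 80.5 * 0.8^(1/3) = 183.8348

183.8348


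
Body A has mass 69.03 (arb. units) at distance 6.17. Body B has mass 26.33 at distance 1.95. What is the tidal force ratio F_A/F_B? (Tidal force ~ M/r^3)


Ratio = (M1/r1^3) / (M2/r2^3) = (69.03/6.17^3) / (26.33/1.95^3) = 0.0828

0.0828


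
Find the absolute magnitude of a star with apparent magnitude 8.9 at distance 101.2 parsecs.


M = m - 5*log10(d) + 5 = 8.9 - 5*log10(101.2) + 5 = 3.8741

3.8741


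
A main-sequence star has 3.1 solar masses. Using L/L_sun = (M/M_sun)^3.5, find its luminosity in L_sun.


L/L_sun = (M/M_sun)^3.5 = 3.1^3.5 = 52.4525

52.4525 L_sun


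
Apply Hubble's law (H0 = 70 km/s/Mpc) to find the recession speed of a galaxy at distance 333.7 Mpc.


v = H0 * d = 70 * 333.7 = 23359.0

23359.0 km/s


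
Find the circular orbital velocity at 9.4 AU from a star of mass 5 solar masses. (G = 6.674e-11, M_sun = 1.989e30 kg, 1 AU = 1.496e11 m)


v = sqrt(GM/r) = sqrt(6.674e-11 * 9.945e+30 / 1.406e+12) = 21725.2995

21725.2995 m/s


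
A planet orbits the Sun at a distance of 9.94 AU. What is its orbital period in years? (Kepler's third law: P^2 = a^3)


P = a^(3/2) = 9.94^1.5 = 31.3386

31.3386 years


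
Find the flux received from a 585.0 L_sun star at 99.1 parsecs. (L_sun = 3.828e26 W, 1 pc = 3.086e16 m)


F = L / (4*pi*d^2) = 2.239e+29 / (4*pi*(3.058e+18)^2) = 1.905e-09

1.905e-09 W/m^2


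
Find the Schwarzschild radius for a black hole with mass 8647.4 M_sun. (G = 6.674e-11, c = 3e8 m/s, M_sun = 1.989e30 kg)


M = 8647.4 * 1.989e30 kg = 1.71996786e+34 kg. rs = 2GM/c^2 = 2 * 6.674e-11 * 1.71996786e+34 / (3e8)^2 = 2.551e+07

2.551e+07 m


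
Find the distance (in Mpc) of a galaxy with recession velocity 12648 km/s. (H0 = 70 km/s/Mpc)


d = v / H0 = 12648 / 70 = 180.6857

180.6857 Mpc


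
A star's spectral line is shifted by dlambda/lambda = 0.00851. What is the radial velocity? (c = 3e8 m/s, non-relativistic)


v = (dlambda/lambda) * c = 0.00851 * 3e8 = 2.553e+06

2.553e+06 m/s


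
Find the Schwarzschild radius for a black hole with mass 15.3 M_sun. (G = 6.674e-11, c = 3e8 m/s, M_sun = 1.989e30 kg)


M = 15.3 * 1.989e30 kg = 3.04317e+31 kg. rs = 2GM/c^2 = 2 * 6.674e-11 * 3.04317e+31 / (3e8)^2 = 45133.5924

45133.5924 m


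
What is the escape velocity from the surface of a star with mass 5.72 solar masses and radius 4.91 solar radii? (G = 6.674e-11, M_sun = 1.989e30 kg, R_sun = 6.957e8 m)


M = 5.72 * 1.989e30 kg = 1.137708e+31 kg; R = 4.91 * 6.957e8 m = 3.415887e+09 m. v_esc = sqrt(2GM/R) = sqrt(2 * 6.674e-11 * 1.137708e+31 / 3.415887e+09) = 666763.4072

666763.4072 m/s


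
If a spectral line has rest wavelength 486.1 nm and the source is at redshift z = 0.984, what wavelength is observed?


lam_obs = lam_emit * (1 + z) = 486.1 * (1 + 0.984) = 964.4224

964.4224 nm


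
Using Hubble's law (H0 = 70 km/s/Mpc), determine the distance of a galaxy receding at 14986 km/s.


d = v / H0 = 14986 / 70 = 214.0857

214.0857 Mpc


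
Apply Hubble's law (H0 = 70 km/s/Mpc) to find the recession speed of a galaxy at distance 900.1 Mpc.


v = H0 * d = 70 * 900.1 = 63007.0

63007.0 km/s


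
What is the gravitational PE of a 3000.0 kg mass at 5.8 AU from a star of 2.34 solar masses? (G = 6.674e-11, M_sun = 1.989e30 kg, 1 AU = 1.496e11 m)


M = 2.34 * 1.989e30 kg = 4.65426e+30 kg; r = 5.8 AU * 1.496e11 m/AU = 8.6768e+11 m. U = -GM*m/r = -(6.674e-11 * 4.65426e+30 * 3000.0) / 8.6768e+11 = -1.074e+12

-1.074e+12 J


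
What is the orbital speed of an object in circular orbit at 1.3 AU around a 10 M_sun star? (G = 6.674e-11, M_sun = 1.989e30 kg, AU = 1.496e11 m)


v = sqrt(GM/r) = sqrt(6.674e-11 * 1.989e+31 / 1.945e+11) = 82617.6847

82617.6847 m/s


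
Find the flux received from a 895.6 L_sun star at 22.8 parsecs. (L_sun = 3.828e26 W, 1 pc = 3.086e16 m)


F = L / (4*pi*d^2) = 3.428e+29 / (4*pi*(7.036e+17)^2) = 5.511e-08

5.511e-08 W/m^2


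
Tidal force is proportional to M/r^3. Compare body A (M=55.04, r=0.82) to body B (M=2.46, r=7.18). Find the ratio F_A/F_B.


Ratio = (M1/r1^3) / (M2/r2^3) = (55.04/0.82^3) / (2.46/7.18^3) = 15020.1785

15020.1785


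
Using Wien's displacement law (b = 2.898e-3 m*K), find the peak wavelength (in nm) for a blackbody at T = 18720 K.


lam_max = b / T = 2.898e-3 / 18720 = 1.548e-07 m = 154.8077 nm

154.8077 nm


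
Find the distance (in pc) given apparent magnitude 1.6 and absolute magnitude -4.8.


d = 10^((m - M + 5)/5) = 10^((1.6 - -4.8 + 5)/5) = 190.5461

190.5461 pc


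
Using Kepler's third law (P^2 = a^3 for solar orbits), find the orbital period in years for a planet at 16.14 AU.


P = a^(3/2) = 16.14^1.5 = 64.8418

64.8418 years


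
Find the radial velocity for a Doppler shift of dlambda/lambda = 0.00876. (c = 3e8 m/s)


v = (dlambda/lambda) * c = 0.00876 * 3e8 = 2.628e+06

2.628e+06 m/s


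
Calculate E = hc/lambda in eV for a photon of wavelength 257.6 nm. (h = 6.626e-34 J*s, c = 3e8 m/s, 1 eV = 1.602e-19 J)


E = hc/lambda = 6.626e-34 * 3e8 / 2.576e-07 = 7.717e-19 J = 4.8169 eV

4.8169 eV


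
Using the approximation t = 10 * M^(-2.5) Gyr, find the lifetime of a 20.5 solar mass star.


t = 10 * M^(-2.5) = 10 * 20.5^(-2.5) = 0.0053

0.0053 Gyr


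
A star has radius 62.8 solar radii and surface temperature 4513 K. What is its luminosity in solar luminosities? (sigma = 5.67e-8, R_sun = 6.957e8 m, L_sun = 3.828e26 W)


R = 62.8 * 6.957e8 m = 4.368996e+10 m. L = 4*pi*R^2*sigma*T^4 = 4*pi*(4.368996e+10)^2 * 5.67e-8 * 4513^4 = 5.641798242e+29 W. L/L_sun = 5.641798242e+29 / 3.828e26 = 1473.824

1473.824 L_sun


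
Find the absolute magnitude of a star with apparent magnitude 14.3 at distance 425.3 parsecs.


M = m - 5*log10(d) + 5 = 14.3 - 5*log10(425.3) + 5 = 6.1565

6.1565


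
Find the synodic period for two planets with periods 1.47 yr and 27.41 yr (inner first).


1/P_syn = |1/P1 - 1/P2| = |1/1.47 - 1/27.41| => P_syn = 1.5533

1.5533 years


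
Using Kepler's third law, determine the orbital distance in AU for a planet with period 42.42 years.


a = P^(2/3) = 42.42^(2/3) = 12.1632

12.1632 AU


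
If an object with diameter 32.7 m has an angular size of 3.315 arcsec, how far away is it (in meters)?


D = size / theta_rad, theta_rad = 3.315 * pi/(180*3600) = 1.607e-05, D = 2.035e+06

2.035e+06 m


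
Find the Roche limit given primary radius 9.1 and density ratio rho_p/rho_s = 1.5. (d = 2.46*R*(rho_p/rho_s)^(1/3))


d_Roche = 2.46 * 9.1 * 1.5^(1/3) = 25.6256

25.6256


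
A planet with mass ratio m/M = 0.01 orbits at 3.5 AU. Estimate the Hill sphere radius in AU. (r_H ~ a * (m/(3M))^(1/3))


r_H = a * (m/3M)^(1/3) = 3.5 * (0.01/3)^(1/3) = 0.5228

0.5228 AU


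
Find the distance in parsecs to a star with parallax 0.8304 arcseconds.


d = 1/p = 1/0.8304 = 1.2042

1.2042 pc


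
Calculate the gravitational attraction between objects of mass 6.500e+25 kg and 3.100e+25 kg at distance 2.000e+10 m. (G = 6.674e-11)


F = G*m1*m2/r^2 = 6.674e-11 * 6.500e+25 * 3.100e+25 / (2.000e+10)^2 = 6.674e-11 * 2.015e+51 / 4.000e+20 = 3.362e+20

3.362e+20 N


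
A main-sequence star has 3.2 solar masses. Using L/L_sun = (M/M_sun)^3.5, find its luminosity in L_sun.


L/L_sun = (M/M_sun)^3.5 = 3.2^3.5 = 58.6172

58.6172 L_sun


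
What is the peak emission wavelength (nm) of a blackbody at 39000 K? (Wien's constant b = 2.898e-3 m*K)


lam_max = b / T = 2.898e-3 / 39000 = 7.431e-08 m = 74.3077 nm

74.3077 nm


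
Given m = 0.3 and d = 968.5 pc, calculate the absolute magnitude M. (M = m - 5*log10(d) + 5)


M = m - 5*log10(d) + 5 = 0.3 - 5*log10(968.5) + 5 = -9.6305

-9.6305


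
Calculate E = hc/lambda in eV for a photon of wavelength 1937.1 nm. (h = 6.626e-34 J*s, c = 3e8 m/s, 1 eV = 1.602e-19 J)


E = hc/lambda = 6.626e-34 * 3e8 / 1.937e-06 = 1.026e-19 J = 0.6406 eV

0.6406 eV


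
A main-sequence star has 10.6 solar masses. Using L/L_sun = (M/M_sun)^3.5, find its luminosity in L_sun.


L/L_sun = (M/M_sun)^3.5 = 10.6^3.5 = 3877.6672

3877.6672 L_sun


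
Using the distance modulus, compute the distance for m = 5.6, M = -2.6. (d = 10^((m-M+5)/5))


d = 10^((m - M + 5)/5) = 10^((5.6 - -2.6 + 5)/5) = 436.5158

436.5158 pc


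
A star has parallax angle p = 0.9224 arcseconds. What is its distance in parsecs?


d = 1/p = 1/0.9224 = 1.0841

1.0841 pc


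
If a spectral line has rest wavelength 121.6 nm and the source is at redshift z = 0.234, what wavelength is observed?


lam_obs = lam_emit * (1 + z) = 121.6 * (1 + 0.234) = 150.0544

150.0544 nm


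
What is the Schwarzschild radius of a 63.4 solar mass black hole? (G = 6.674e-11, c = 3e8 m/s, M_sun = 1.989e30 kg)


M = 63.4 * 1.989e30 kg = 1.261026e+32 kg. rs = 2GM/c^2 = 2 * 6.674e-11 * 1.261026e+32 / (3e8)^2 = 187024.1672

187024.1672 m


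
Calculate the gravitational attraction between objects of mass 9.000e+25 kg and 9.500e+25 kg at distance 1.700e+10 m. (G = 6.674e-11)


F = G*m1*m2/r^2 = 6.674e-11 * 9.000e+25 * 9.500e+25 / (1.700e+10)^2 = 6.674e-11 * 8.550e+51 / 2.890e+20 = 1.974e+21

1.974e+21 N


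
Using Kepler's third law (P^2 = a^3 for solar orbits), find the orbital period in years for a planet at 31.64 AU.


P = a^(3/2) = 31.64^1.5 = 177.9732

177.9732 years


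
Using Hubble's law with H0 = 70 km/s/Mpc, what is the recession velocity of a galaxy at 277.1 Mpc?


v = H0 * d = 70 * 277.1 = 19397.0

19397.0 km/s


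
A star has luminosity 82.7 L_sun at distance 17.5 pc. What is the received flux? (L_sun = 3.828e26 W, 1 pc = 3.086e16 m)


F = L / (4*pi*d^2) = 3.166e+28 / (4*pi*(5.400e+17)^2) = 8.638e-09

8.638e-09 W/m^2


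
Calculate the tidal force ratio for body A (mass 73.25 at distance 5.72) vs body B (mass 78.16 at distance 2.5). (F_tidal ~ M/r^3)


Ratio = (M1/r1^3) / (M2/r2^3) = (73.25/5.72^3) / (78.16/2.5^3) = 0.0782

0.0782


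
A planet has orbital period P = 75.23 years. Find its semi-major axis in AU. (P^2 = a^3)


a = P^(2/3) = 75.23^(2/3) = 17.8208

17.8208 AU


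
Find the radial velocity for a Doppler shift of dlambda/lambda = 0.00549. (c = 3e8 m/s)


v = (dlambda/lambda) * c = 0.00549 * 3e8 = 1.647e+06

1.647e+06 m/s


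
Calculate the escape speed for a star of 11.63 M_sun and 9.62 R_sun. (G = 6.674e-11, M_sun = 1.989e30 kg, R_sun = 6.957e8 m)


M = 11.63 * 1.989e30 kg = 2.313207e+31 kg; R = 9.62 * 6.957e8 m = 6.692634e+09 m. v_esc = sqrt(2GM/R) = sqrt(2 * 6.674e-11 * 2.313207e+31 / 6.692634e+09) = 679229.923

679229.923 m/s
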